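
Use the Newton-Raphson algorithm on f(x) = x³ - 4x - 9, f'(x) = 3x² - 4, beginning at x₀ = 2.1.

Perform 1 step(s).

f(x) = x³ - 4x - 9
f'(x) = 3x² - 4
x₀ = 2.1

Newton-Raphson formula: x_{n+1} = x_n - f(x_n)/f'(x_n)

Iteration 1:
  f(2.100000) = -8.139000
  f'(2.100000) = 9.230000
  x_1 = 2.100000 - (-8.139000)/9.230000 = 2.981798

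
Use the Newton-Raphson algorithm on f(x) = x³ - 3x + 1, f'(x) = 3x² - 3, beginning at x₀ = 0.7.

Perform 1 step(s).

f(x) = x³ - 3x + 1
f'(x) = 3x² - 3
x₀ = 0.7

Newton-Raphson formula: x_{n+1} = x_n - f(x_n)/f'(x_n)

Iteration 1:
  f(0.700000) = -0.757000
  f'(0.700000) = -1.530000
  x_1 = 0.700000 - (-0.757000)/(-1.530000) = 0.205229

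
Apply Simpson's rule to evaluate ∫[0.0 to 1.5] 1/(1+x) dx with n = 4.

f(x) = 1/(1+x)
a = 0.0, b = 1.5, n = 4
h = (b - a)/n = 0.375000

Simpson's rule: (h/3)[f(x₀) + 4f(x₁) + 2f(x₂) + ... + f(xₙ)]

x_0 = 0.0000, f(x_0) = 1.000000, coefficient = 1
x_1 = 0.3750, f(x_1) = 0.727273, coefficient = 4
x_2 = 0.7500, f(x_2) = 0.571429, coefficient = 2
x_3 = 1.1250, f(x_3) = 0.470588, coefficient = 4
x_4 = 1.5000, f(x_4) = 0.400000, coefficient = 1

I ≈ (0.375000/3) × 7.334301 = 0.916788
Exact value: 0.916291
Error: 0.000497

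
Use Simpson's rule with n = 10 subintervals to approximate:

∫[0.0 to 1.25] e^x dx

f(x) = e^x
a = 0.0, b = 1.25, n = 10
h = (b - a)/n = 0.125000

Simpson's rule: (h/3)[f(x₀) + 4f(x₁) + 2f(x₂) + ... + f(xₙ)]

x_0 = 0.0000, f(x_0) = 1.000000, coefficient = 1
x_1 = 0.1250, f(x_1) = 1.133148, coefficient = 4
x_2 = 0.2500, f(x_2) = 1.284025, coefficient = 2
x_3 = 0.3750, f(x_3) = 1.454991, coefficient = 4
x_4 = 0.5000, f(x_4) = 1.648721, coefficient = 2
x_5 = 0.6250, f(x_5) = 1.868246, coefficient = 4
x_6 = 0.7500, f(x_6) = 2.117000, coefficient = 2
x_7 = 0.8750, f(x_7) = 2.398875, coefficient = 4
x_8 = 1.0000, f(x_8) = 2.718282, coefficient = 2
x_9 = 1.1250, f(x_9) = 3.080217, coefficient = 4
x_10 = 1.2500, f(x_10) = 3.490343, coefficient = 1

I ≈ (0.125000/3) × 59.768312 = 2.490346
Exact value: 2.490343
Error: 0.000003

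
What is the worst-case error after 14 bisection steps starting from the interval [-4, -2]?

Bisection error bound: |error| ≤ (b-a)/2^n
|error| ≤ (-2 - (-4))/2^14 = 2/2^14
|error| ≤ 0.0001220703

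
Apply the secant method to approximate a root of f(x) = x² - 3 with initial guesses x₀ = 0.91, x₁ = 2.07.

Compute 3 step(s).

f(x) = x² - 3
x₀ = 0.91, x₁ = 2.07

Secant formula: x_{n+1} = x_n - f(x_n)(x_n - x_{n-1})/(f(x_n) - f(x_{n-1}))

Iteration 1:
  f(0.910000) = -2.171900
  f(2.070000) = 1.284900
  x_2 = 2.070000 - 1.284900×(2.070000 - 0.910000)/(1.284900 - (-2.171900))
       = 1.638826
Iteration 2:
  f(2.070000) = 1.284900
  f(1.638826) = -0.314251
  x_3 = 1.638826 - (-0.314251)×(1.638826 - 2.070000)/(-0.314251 - 1.284900)
       = 1.723556
Iteration 3:
  f(1.638826) = -0.314251
  f(1.723556) = -0.029354
  x_4 = 1.723556 - (-0.029354)×(1.723556 - 1.638826)/(-0.029354 - (-0.314251))
       = 1.732286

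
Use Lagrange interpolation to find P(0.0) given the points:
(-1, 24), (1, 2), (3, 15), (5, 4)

Lagrange interpolation formula:
P(x) = Σ yᵢ × Lᵢ(x)
where Lᵢ(x) = Π_{j≠i} (x - xⱼ)/(xᵢ - xⱼ)

L_0(0.0) = (0.0 - 1)/(-1 - 1) × (0.0 - 3)/(-1 - 3) × (0.0 - 5)/(-1 - 5) = 0.312500
L_1(0.0) = (0.0 - (-1))/(1 - (-1)) × (0.0 - 3)/(1 - 3) × (0.0 - 5)/(1 - 5) = 0.937500
L_2(0.0) = (0.0 - (-1))/(3 - (-1)) × (0.0 - 1)/(3 - 1) × (0.0 - 5)/(3 - 5) = -0.312500
L_3(0.0) = (0.0 - (-1))/(5 - (-1)) × (0.0 - 1)/(5 - 1) × (0.0 - 3)/(5 - 3) = 0.062500

P(0.0) = 24×L_0(0.0) + 2×L_1(0.0) + 15×L_2(0.0) + 4×L_3(0.0)
P(0.0) = 4.937500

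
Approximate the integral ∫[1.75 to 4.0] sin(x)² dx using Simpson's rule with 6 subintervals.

f(x) = sin(x)²
a = 1.75, b = 4.0, n = 6
h = (b - a)/n = 0.375000

Simpson's rule: (h/3)[f(x₀) + 4f(x₁) + 2f(x₂) + ... + f(xₙ)]

x_0 = 1.7500, f(x_0) = 0.968228, coefficient = 1
x_1 = 2.1250, f(x_1) = 0.723044, coefficient = 4
x_2 = 2.5000, f(x_2) = 0.358169, coefficient = 2
x_3 = 2.8750, f(x_3) = 0.069404, coefficient = 4
x_4 = 3.2500, f(x_4) = 0.011706, coefficient = 2
x_5 = 3.6250, f(x_5) = 0.216038, coefficient = 4
x_6 = 4.0000, f(x_6) = 0.572750, coefficient = 1

I ≈ (0.375000/3) × 6.314670 = 0.789334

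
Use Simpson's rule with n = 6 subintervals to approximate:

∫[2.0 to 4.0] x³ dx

f(x) = x³
a = 2.0, b = 4.0, n = 6
h = (b - a)/n = 0.333333

Simpson's rule: (h/3)[f(x₀) + 4f(x₁) + 2f(x₂) + ... + f(xₙ)]

x_0 = 2.0000, f(x_0) = 8.000000, coefficient = 1
x_1 = 2.3333, f(x_1) = 12.703704, coefficient = 4
x_2 = 2.6667, f(x_2) = 18.962963, coefficient = 2
x_3 = 3.0000, f(x_3) = 27.000000, coefficient = 4
x_4 = 3.3333, f(x_4) = 37.037037, coefficient = 2
x_5 = 3.6667, f(x_5) = 49.296296, coefficient = 4
x_6 = 4.0000, f(x_6) = 64.000000, coefficient = 1

I ≈ (0.333333/3) × 540.000000 = 60.000000
Exact value: 60.000000
Error: 0.000000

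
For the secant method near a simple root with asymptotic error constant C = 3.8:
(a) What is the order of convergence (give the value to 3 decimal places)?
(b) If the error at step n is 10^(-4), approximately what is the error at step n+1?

(a) Secant method has superlinear convergence with order φ = (1+√5)/2 ≈ 1.618.
    This means |e_{n+1}| ≈ C|e_n|^1.618.

(b) With |e_n| = 10^(-4) and C = 3.8:
    |e_{n+1}| ≈ 3.8 × (10^(-4))^1.618 = 3.8 × 10^(-6.47)

(a) ≈ 1.618 (golden ratio); (b) |e_{n+1}| ≈ 1.281e-06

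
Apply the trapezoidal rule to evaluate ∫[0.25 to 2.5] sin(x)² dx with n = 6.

f(x) = sin(x)²
a = 0.25, b = 2.5, n = 6
h = (b - a)/n = 0.375000

Trapezoidal rule: (h/2)[f(x₀) + 2f(x₁) + 2f(x₂) + ... + f(xₙ)]

x_0 = 0.2500, f(x_0) = 0.061209, coefficient = 1
x_1 = 0.6250, f(x_1) = 0.342339, coefficient = 2
x_2 = 1.0000, f(x_2) = 0.708073, coefficient = 2
x_3 = 1.3750, f(x_3) = 0.962151, coefficient = 2
x_4 = 1.7500, f(x_4) = 0.968228, coefficient = 2
x_5 = 2.1250, f(x_5) = 0.723044, coefficient = 2
x_6 = 2.5000, f(x_6) = 0.358169, coefficient = 1

I ≈ (0.375000/2) × 7.827049 = 1.467572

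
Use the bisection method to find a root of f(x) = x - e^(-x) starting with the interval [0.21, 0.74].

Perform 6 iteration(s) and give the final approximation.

f(x) = x - e^(-x)
Initial interval: [0.21, 0.74]

Iteration 1:
  c_1 = (0.210000 + 0.740000)/2 = 0.475000
  f(c_1) = f(0.475000) = -0.146885
  f(a) × f(c) ≥ 0, new interval: [0.475000, 0.740000]
Iteration 2:
  c_2 = (0.475000 + 0.740000)/2 = 0.607500
  f(c_2) = f(0.607500) = 0.062789
  f(a) × f(c) < 0, new interval: [0.475000, 0.607500]
Iteration 3:
  c_3 = (0.475000 + 0.607500)/2 = 0.541250
  f(c_3) = f(0.541250) = -0.040770
  f(a) × f(c) ≥ 0, new interval: [0.541250, 0.607500]
Iteration 4:
  c_4 = (0.541250 + 0.607500)/2 = 0.574375
  f(c_4) = f(0.574375) = 0.011318
  f(a) × f(c) < 0, new interval: [0.541250, 0.574375]
Iteration 5:
  c_5 = (0.541250 + 0.574375)/2 = 0.557813
  f(c_5) = f(0.557813) = -0.014647
  f(a) × f(c) ≥ 0, new interval: [0.557813, 0.574375]
Iteration 6:
  c_6 = (0.557813 + 0.574375)/2 = 0.566094
  f(c_6) = f(0.566094) = -0.001645
  f(a) × f(c) ≥ 0, new interval: [0.566094, 0.574375]

After 6 iteration(s), the approximation is c_6 = 0.566094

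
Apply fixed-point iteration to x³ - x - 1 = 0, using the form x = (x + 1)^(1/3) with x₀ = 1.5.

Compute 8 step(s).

Equation: x³ - x - 1 = 0
Fixed-point form: x = (x + 1)^(1/3)
x₀ = 1.5

x_1 = g(1.500000) = 1.357209
x_2 = g(1.357209) = 1.330861
x_3 = g(1.330861) = 1.325884
x_4 = g(1.325884) = 1.324939
x_5 = g(1.324939) = 1.324760
x_6 = g(1.324760) = 1.324726
x_7 = g(1.324726) = 1.324719
x_8 = g(1.324719) = 1.324718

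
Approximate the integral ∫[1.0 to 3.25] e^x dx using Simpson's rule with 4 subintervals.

f(x) = e^x
a = 1.0, b = 3.25, n = 4
h = (b - a)/n = 0.562500

Simpson's rule: (h/3)[f(x₀) + 4f(x₁) + 2f(x₂) + ... + f(xₙ)]

x_0 = 1.0000, f(x_0) = 2.718282, coefficient = 1
x_1 = 1.5625, f(x_1) = 4.770733, coefficient = 4
x_2 = 2.1250, f(x_2) = 8.372897, coefficient = 2
x_3 = 2.6875, f(x_3) = 14.694893, coefficient = 4
x_4 = 3.2500, f(x_4) = 25.790340, coefficient = 1

I ≈ (0.562500/3) × 123.116920 = 23.084423
Exact value: 23.072058
Error: 0.012364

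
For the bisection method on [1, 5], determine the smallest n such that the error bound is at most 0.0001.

We need (b-a)/2^n ≤ 0.0001
(5 - 1)/2^n ≤ 0.0001
4/2^n ≤ 0.0001
2^n ≥ 40000
n ≥ log₂(40000) = 15.29
n ≥ 16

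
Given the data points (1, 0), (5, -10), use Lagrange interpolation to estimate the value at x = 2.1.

Lagrange interpolation formula:
P(x) = Σ yᵢ × Lᵢ(x)
where Lᵢ(x) = Π_{j≠i} (x - xⱼ)/(xᵢ - xⱼ)

L_0(2.1) = (2.1 - 5)/(1 - 5) = 0.725000
L_1(2.1) = (2.1 - 1)/(5 - 1) = 0.275000

P(2.1) = 0×L_0(2.1) + (-10)×L_1(2.1)
P(2.1) = -2.750000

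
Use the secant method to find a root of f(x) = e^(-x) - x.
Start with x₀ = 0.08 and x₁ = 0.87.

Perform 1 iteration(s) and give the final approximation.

f(x) = e^(-x) - x
x₀ = 0.08, x₁ = 0.87

Secant formula: x_{n+1} = x_n - f(x_n)(x_n - x_{n-1})/(f(x_n) - f(x_{n-1}))

Iteration 1:
  f(0.080000) = 0.843116
  f(0.870000) = -0.451048
  x_2 = 0.870000 - (-0.451048)×(0.870000 - 0.080000)/(-0.451048 - 0.843116)
       = 0.594665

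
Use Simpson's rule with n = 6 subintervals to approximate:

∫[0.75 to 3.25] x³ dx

f(x) = x³
a = 0.75, b = 3.25, n = 6
h = (b - a)/n = 0.416667

Simpson's rule: (h/3)[f(x₀) + 4f(x₁) + 2f(x₂) + ... + f(xₙ)]

x_0 = 0.7500, f(x_0) = 0.421875, coefficient = 1
x_1 = 1.1667, f(x_1) = 1.587963, coefficient = 4
x_2 = 1.5833, f(x_2) = 3.969329, coefficient = 2
x_3 = 2.0000, f(x_3) = 8.000000, coefficient = 4
x_4 = 2.4167, f(x_4) = 14.114005, coefficient = 2
x_5 = 2.8333, f(x_5) = 22.745370, coefficient = 4
x_6 = 3.2500, f(x_6) = 34.328125, coefficient = 1

I ≈ (0.416667/3) × 200.250000 = 27.812500
Exact value: 27.812500
Error: 0.000000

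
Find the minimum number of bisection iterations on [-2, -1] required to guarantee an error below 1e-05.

We need (b-a)/2^n ≤ 1e-05
(-1 - (-2))/2^n ≤ 1e-05
1/2^n ≤ 1e-05
2^n ≥ 100000
n ≥ log₂(100000) = 16.61
n ≥ 17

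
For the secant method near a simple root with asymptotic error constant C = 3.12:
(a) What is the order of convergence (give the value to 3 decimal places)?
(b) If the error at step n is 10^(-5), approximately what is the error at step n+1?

(a) Secant method has superlinear convergence with order φ = (1+√5)/2 ≈ 1.618.
    This means |e_{n+1}| ≈ C|e_n|^1.618.

(b) With |e_n| = 10^(-5) and C = 3.12:
    |e_{n+1}| ≈ 3.12 × (10^(-5))^1.618 = 3.12 × 10^(-8.09)

(a) ≈ 1.618 (golden ratio); (b) |e_{n+1}| ≈ 2.535e-08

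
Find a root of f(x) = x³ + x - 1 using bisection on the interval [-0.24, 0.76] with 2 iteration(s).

f(x) = x³ + x - 1
Initial interval: [-0.24, 0.76]

Iteration 1:
  c_1 = (-0.240000 + 0.760000)/2 = 0.260000
  f(c_1) = f(0.260000) = -0.722424
  f(a) × f(c) ≥ 0, new interval: [0.260000, 0.760000]
Iteration 2:
  c_2 = (0.260000 + 0.760000)/2 = 0.510000
  f(c_2) = f(0.510000) = -0.357349
  f(a) × f(c) ≥ 0, new interval: [0.510000, 0.760000]

After 2 iteration(s), the approximation is c_2 = 0.510000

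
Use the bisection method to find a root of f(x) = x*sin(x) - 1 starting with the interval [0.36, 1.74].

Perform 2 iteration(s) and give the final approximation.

f(x) = x*sin(x) - 1
Initial interval: [0.36, 1.74]

Iteration 1:
  c_1 = (0.360000 + 1.740000)/2 = 1.050000
  f(c_1) = f(1.050000) = -0.089206
  f(a) × f(c) ≥ 0, new interval: [1.050000, 1.740000]
Iteration 2:
  c_2 = (1.050000 + 1.740000)/2 = 1.395000
  f(c_2) = f(1.395000) = 0.373500
  f(a) × f(c) < 0, new interval: [1.050000, 1.395000]

After 2 iteration(s), the approximation is c_2 = 1.395000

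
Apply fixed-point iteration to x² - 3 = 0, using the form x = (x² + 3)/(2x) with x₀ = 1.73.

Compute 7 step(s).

Equation: x² - 3 = 0
Fixed-point form: x = (x² + 3)/(2x)
x₀ = 1.73

x_1 = g(1.730000) = 1.732052
x_2 = g(1.732052) = 1.732051
x_3 = g(1.732051) = 1.732051
x_4 = g(1.732051) = 1.732051
x_5 = g(1.732051) = 1.732051
x_6 = g(1.732051) = 1.732051
x_7 = g(1.732051) = 1.732051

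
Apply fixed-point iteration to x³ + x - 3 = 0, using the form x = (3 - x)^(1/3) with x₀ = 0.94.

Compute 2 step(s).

Equation: x³ + x - 3 = 0
Fixed-point form: x = (3 - x)^(1/3)
x₀ = 0.94

x_1 = g(0.940000) = 1.272396
x_2 = g(1.272396) = 1.199908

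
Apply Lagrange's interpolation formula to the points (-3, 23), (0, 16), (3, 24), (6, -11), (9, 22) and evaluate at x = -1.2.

Lagrange interpolation formula:
P(x) = Σ yᵢ × Lᵢ(x)
where Lᵢ(x) = Π_{j≠i} (x - xⱼ)/(xᵢ - xⱼ)

L_0(-1.2) = (-1.2 - 0)/(-3 - 0) × (-1.2 - 3)/(-3 - 3) × (-1.2 - 6)/(-3 - 6) × (-1.2 - 9)/(-3 - 9) = 0.190400
L_1(-1.2) = (-1.2 - (-3))/(0 - (-3)) × (-1.2 - 3)/(0 - 3) × (-1.2 - 6)/(0 - 6) × (-1.2 - 9)/(0 - 9) = 1.142400
L_2(-1.2) = (-1.2 - (-3))/(3 - (-3)) × (-1.2 - 0)/(3 - 0) × (-1.2 - 6)/(3 - 6) × (-1.2 - 9)/(3 - 9) = -0.489600
L_3(-1.2) = (-1.2 - (-3))/(6 - (-3)) × (-1.2 - 0)/(6 - 0) × (-1.2 - 3)/(6 - 3) × (-1.2 - 9)/(6 - 9) = 0.190400
L_4(-1.2) = (-1.2 - (-3))/(9 - (-3)) × (-1.2 - 0)/(9 - 0) × (-1.2 - 3)/(9 - 3) × (-1.2 - 6)/(9 - 6) = -0.033600

P(-1.2) = 23×L_0(-1.2) + 16×L_1(-1.2) + 24×L_2(-1.2) + (-11)×L_3(-1.2) + 22×L_4(-1.2)
P(-1.2) = 8.073600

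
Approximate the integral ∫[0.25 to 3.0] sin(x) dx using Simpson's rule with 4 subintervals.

f(x) = sin(x)
a = 0.25, b = 3.0, n = 4
h = (b - a)/n = 0.687500

Simpson's rule: (h/3)[f(x₀) + 4f(x₁) + 2f(x₂) + ... + f(xₙ)]

x_0 = 0.2500, f(x_0) = 0.247404, coefficient = 1
x_1 = 0.9375, f(x_1) = 0.806081, coefficient = 4
x_2 = 1.6250, f(x_2) = 0.998531, coefficient = 2
x_3 = 2.3125, f(x_3) = 0.737319, coefficient = 4
x_4 = 3.0000, f(x_4) = 0.141120, coefficient = 1

I ≈ (0.687500/3) × 8.559186 = 1.961480
Exact value: 1.958905
Error: 0.002575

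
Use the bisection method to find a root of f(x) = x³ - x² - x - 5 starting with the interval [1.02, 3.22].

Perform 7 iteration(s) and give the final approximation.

f(x) = x³ - x² - x - 5
Initial interval: [1.02, 3.22]

Iteration 1:
  c_1 = (1.020000 + 3.220000)/2 = 2.120000
  f(c_1) = f(2.120000) = -2.086272
  f(a) × f(c) ≥ 0, new interval: [2.120000, 3.220000]
Iteration 2:
  c_2 = (2.120000 + 3.220000)/2 = 2.670000
  f(c_2) = f(2.670000) = 4.235263
  f(a) × f(c) < 0, new interval: [2.120000, 2.670000]
Iteration 3:
  c_3 = (2.120000 + 2.670000)/2 = 2.395000
  f(c_3) = f(2.395000) = 0.606755
  f(a) × f(c) < 0, new interval: [2.120000, 2.395000]
Iteration 4:
  c_4 = (2.120000 + 2.395000)/2 = 2.257500
  f(c_4) = f(2.257500) = -0.848895
  f(a) × f(c) ≥ 0, new interval: [2.257500, 2.395000]
Iteration 5:
  c_5 = (2.257500 + 2.395000)/2 = 2.326250
  f(c_5) = f(2.326250) = -0.149329
  f(a) × f(c) ≥ 0, new interval: [2.326250, 2.395000]
Iteration 6:
  c_6 = (2.326250 + 2.395000)/2 = 2.360625
  f(c_6) = f(2.360625) = 0.221526
  f(a) × f(c) < 0, new interval: [2.326250, 2.360625]
Iteration 7:
  c_7 = (2.326250 + 2.360625)/2 = 2.343437
  f(c_7) = f(2.343437) = 0.034317
  f(a) × f(c) < 0, new interval: [2.326250, 2.343437]

After 7 iteration(s), the approximation is c_7 = 2.343437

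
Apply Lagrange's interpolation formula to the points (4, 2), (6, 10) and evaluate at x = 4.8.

Lagrange interpolation formula:
P(x) = Σ yᵢ × Lᵢ(x)
where Lᵢ(x) = Π_{j≠i} (x - xⱼ)/(xᵢ - xⱼ)

L_0(4.8) = (4.8 - 6)/(4 - 6) = 0.600000
L_1(4.8) = (4.8 - 4)/(6 - 4) = 0.400000

P(4.8) = 2×L_0(4.8) + 10×L_1(4.8)
P(4.8) = 5.200000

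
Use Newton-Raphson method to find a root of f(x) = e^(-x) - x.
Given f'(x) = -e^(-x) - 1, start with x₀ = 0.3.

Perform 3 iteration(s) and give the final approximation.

f(x) = e^(-x) - x
f'(x) = -e^(-x) - 1
x₀ = 0.3

Newton-Raphson formula: x_{n+1} = x_n - f(x_n)/f'(x_n)

Iteration 1:
  f(0.300000) = 0.440818
  f'(0.300000) = -1.740818
  x_1 = 0.300000 - 0.440818/(-1.740818) = 0.553225
Iteration 2:
  f(0.553225) = 0.021868
  f'(0.553225) = -1.575092
  x_2 = 0.553225 - 0.021868/(-1.575092) = 0.567108
Iteration 3:
  f(0.567108) = 0.000055
  f'(0.567108) = -1.567163
  x_3 = 0.567108 - 0.000055/(-1.567163) = 0.567143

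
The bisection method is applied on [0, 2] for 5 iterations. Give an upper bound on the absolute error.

Bisection error bound: |error| ≤ (b-a)/2^n
|error| ≤ (2 - 0)/2^5 = 2/2^5
|error| ≤ 0.0625000000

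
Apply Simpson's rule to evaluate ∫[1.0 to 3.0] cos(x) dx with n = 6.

f(x) = cos(x)
a = 1.0, b = 3.0, n = 6
h = (b - a)/n = 0.333333

Simpson's rule: (h/3)[f(x₀) + 4f(x₁) + 2f(x₂) + ... + f(xₙ)]

x_0 = 1.0000, f(x_0) = 0.540302, coefficient = 1
x_1 = 1.3333, f(x_1) = 0.235238, coefficient = 4
x_2 = 1.6667, f(x_2) = -0.095724, coefficient = 2
x_3 = 2.0000, f(x_3) = -0.416147, coefficient = 4
x_4 = 2.3333, f(x_4) = -0.690758, coefficient = 2
x_5 = 2.6667, f(x_5) = -0.889327, coefficient = 4
x_6 = 3.0000, f(x_6) = -0.989992, coefficient = 1

I ≈ (0.333333/3) × -6.303597 = -0.700400
Exact value: -0.700351
Error: 0.000049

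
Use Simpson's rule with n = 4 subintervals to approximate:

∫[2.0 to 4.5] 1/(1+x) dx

f(x) = 1/(1+x)
a = 2.0, b = 4.5, n = 4
h = (b - a)/n = 0.625000

Simpson's rule: (h/3)[f(x₀) + 4f(x₁) + 2f(x₂) + ... + f(xₙ)]

x_0 = 2.0000, f(x_0) = 0.333333, coefficient = 1
x_1 = 2.6250, f(x_1) = 0.275862, coefficient = 4
x_2 = 3.2500, f(x_2) = 0.235294, coefficient = 2
x_3 = 3.8750, f(x_3) = 0.205128, coefficient = 4
x_4 = 4.5000, f(x_4) = 0.181818, coefficient = 1

I ≈ (0.625000/3) × 2.909701 = 0.606188
Exact value: 0.606136
Error: 0.000052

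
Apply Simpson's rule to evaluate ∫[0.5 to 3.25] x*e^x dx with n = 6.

f(x) = x*e^x
a = 0.5, b = 3.25, n = 6
h = (b - a)/n = 0.458333

Simpson's rule: (h/3)[f(x₀) + 4f(x₁) + 2f(x₂) + ... + f(xₙ)]

x_0 = 0.5000, f(x_0) = 0.824361, coefficient = 1
x_1 = 0.9583, f(x_1) = 2.498708, coefficient = 4
x_2 = 1.4167, f(x_2) = 5.841417, coefficient = 2
x_3 = 1.8750, f(x_3) = 12.226536, coefficient = 4
x_4 = 2.3333, f(x_4) = 24.061937, coefficient = 2
x_5 = 2.7917, f(x_5) = 45.526995, coefficient = 4
x_6 = 3.2500, f(x_6) = 83.818605, coefficient = 1

I ≈ (0.458333/3) × 385.458628 = 58.889513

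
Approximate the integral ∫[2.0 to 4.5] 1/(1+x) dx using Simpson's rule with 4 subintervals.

f(x) = 1/(1+x)
a = 2.0, b = 4.5, n = 4
h = (b - a)/n = 0.625000

Simpson's rule: (h/3)[f(x₀) + 4f(x₁) + 2f(x₂) + ... + f(xₙ)]

x_0 = 2.0000, f(x_0) = 0.333333, coefficient = 1
x_1 = 2.6250, f(x_1) = 0.275862, coefficient = 4
x_2 = 3.2500, f(x_2) = 0.235294, coefficient = 2
x_3 = 3.8750, f(x_3) = 0.205128, coefficient = 4
x_4 = 4.5000, f(x_4) = 0.181818, coefficient = 1

I ≈ (0.625000/3) × 2.909701 = 0.606188
Exact value: 0.606136
Error: 0.000052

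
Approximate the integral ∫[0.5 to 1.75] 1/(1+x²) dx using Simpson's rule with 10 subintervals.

f(x) = 1/(1+x²)
a = 0.5, b = 1.75, n = 10
h = (b - a)/n = 0.125000

Simpson's rule: (h/3)[f(x₀) + 4f(x₁) + 2f(x₂) + ... + f(xₙ)]

x_0 = 0.5000, f(x_0) = 0.800000, coefficient = 1
x_1 = 0.6250, f(x_1) = 0.719101, coefficient = 4
x_2 = 0.7500, f(x_2) = 0.640000, coefficient = 2
x_3 = 0.8750, f(x_3) = 0.566372, coefficient = 4
x_4 = 1.0000, f(x_4) = 0.500000, coefficient = 2
x_5 = 1.1250, f(x_5) = 0.441379, coefficient = 4
x_6 = 1.2500, f(x_6) = 0.390244, coefficient = 2
x_7 = 1.3750, f(x_7) = 0.345946, coefficient = 4
x_8 = 1.5000, f(x_8) = 0.307692, coefficient = 2
x_9 = 1.6250, f(x_9) = 0.274678, coefficient = 4
x_10 = 1.7500, f(x_10) = 0.246154, coefficient = 1

I ≈ (0.125000/3) × 14.111931 = 0.587997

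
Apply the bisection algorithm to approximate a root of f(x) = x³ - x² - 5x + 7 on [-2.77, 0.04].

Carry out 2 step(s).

f(x) = x³ - x² - 5x + 7
Initial interval: [-2.77, 0.04]

Iteration 1:
  c_1 = (-2.770000 + 0.040000)/2 = -1.365000
  f(c_1) = f(-1.365000) = 9.418473
  f(a) × f(c) < 0, new interval: [-2.770000, -1.365000]
Iteration 2:
  c_2 = (-2.770000 + (-1.365000))/2 = -2.067500
  f(c_2) = f(-2.067500) = 4.225299
  f(a) × f(c) < 0, new interval: [-2.770000, -2.067500]

After 2 iteration(s), the approximation is c_2 = -2.067500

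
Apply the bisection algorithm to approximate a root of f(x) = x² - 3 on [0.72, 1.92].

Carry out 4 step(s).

f(x) = x² - 3
Initial interval: [0.72, 1.92]

Iteration 1:
  c_1 = (0.720000 + 1.920000)/2 = 1.320000
  f(c_1) = f(1.320000) = -1.257600
  f(a) × f(c) ≥ 0, new interval: [1.320000, 1.920000]
Iteration 2:
  c_2 = (1.320000 + 1.920000)/2 = 1.620000
  f(c_2) = f(1.620000) = -0.375600
  f(a) × f(c) ≥ 0, new interval: [1.620000, 1.920000]
Iteration 3:
  c_3 = (1.620000 + 1.920000)/2 = 1.770000
  f(c_3) = f(1.770000) = 0.132900
  f(a) × f(c) < 0, new interval: [1.620000, 1.770000]
Iteration 4:
  c_4 = (1.620000 + 1.770000)/2 = 1.695000
  f(c_4) = f(1.695000) = -0.126975
  f(a) × f(c) ≥ 0, new interval: [1.695000, 1.770000]

After 4 iteration(s), the approximation is c_4 = 1.695000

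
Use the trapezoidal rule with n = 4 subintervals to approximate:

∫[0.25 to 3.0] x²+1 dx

f(x) = x²+1
a = 0.25, b = 3.0, n = 4
h = (b - a)/n = 0.687500

Trapezoidal rule: (h/2)[f(x₀) + 2f(x₁) + 2f(x₂) + ... + f(xₙ)]

x_0 = 0.2500, f(x_0) = 1.062500, coefficient = 1
x_1 = 0.9375, f(x_1) = 1.878906, coefficient = 2
x_2 = 1.6250, f(x_2) = 3.640625, coefficient = 2
x_3 = 2.3125, f(x_3) = 6.347656, coefficient = 2
x_4 = 3.0000, f(x_4) = 10.000000, coefficient = 1

I ≈ (0.687500/2) × 34.796875 = 11.961426
Exact value: 11.744792
Error: 0.216634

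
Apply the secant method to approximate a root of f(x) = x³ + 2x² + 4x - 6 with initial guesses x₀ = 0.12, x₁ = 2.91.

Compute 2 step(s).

f(x) = x³ + 2x² + 4x - 6
x₀ = 0.12, x₁ = 2.91

Secant formula: x_{n+1} = x_n - f(x_n)(x_n - x_{n-1})/(f(x_n) - f(x_{n-1}))

Iteration 1:
  f(0.120000) = -5.489472
  f(2.910000) = 47.218371
  x_2 = 2.910000 - 47.218371×(2.910000 - 0.120000)/(47.218371 - (-5.489472))
       = 0.410576
Iteration 2:
  f(2.910000) = 47.218371
  f(0.410576) = -3.951340
  x_3 = 0.410576 - (-3.951340)×(0.410576 - 2.910000)/(-3.951340 - 47.218371)
       = 0.603582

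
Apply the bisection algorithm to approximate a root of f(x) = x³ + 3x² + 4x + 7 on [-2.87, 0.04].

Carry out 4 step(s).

f(x) = x³ + 3x² + 4x + 7
Initial interval: [-2.87, 0.04]

Iteration 1:
  c_1 = (-2.870000 + 0.040000)/2 = -1.415000
  f(c_1) = f(-1.415000) = 4.513527
  f(a) × f(c) < 0, new interval: [-2.870000, -1.415000]
Iteration 2:
  c_2 = (-2.870000 + (-1.415000))/2 = -2.142500
  f(c_2) = f(-2.142500) = 2.366188
  f(a) × f(c) < 0, new interval: [-2.870000, -2.142500]
Iteration 3:
  c_3 = (-2.870000 + (-2.142500))/2 = -2.506250
  f(c_3) = f(-2.506250) = 0.076386
  f(a) × f(c) < 0, new interval: [-2.870000, -2.506250]
Iteration 4:
  c_4 = (-2.870000 + (-2.506250))/2 = -2.688125
  f(c_4) = f(-2.688125) = -1.498886
  f(a) × f(c) ≥ 0, new interval: [-2.688125, -2.506250]

After 4 iteration(s), the approximation is c_4 = -2.688125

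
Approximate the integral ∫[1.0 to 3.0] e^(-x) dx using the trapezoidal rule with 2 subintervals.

f(x) = e^(-x)
a = 1.0, b = 3.0, n = 2
h = (b - a)/n = 1.000000

Trapezoidal rule: (h/2)[f(x₀) + 2f(x₁) + 2f(x₂) + ... + f(xₙ)]

x_0 = 1.0000, f(x_0) = 0.367879, coefficient = 1
x_1 = 2.0000, f(x_1) = 0.135335, coefficient = 2
x_2 = 3.0000, f(x_2) = 0.049787, coefficient = 1

I ≈ (1.000000/2) × 0.688337 = 0.344169
Exact value: 0.318092
Error: 0.026076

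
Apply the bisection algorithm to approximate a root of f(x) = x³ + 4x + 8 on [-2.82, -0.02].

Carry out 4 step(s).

f(x) = x³ + 4x + 8
Initial interval: [-2.82, -0.02]

Iteration 1:
  c_1 = (-2.820000 + (-0.020000))/2 = -1.420000
  f(c_1) = f(-1.420000) = -0.543288
  f(a) × f(c) ≥ 0, new interval: [-1.420000, -0.020000]
Iteration 2:
  c_2 = (-1.420000 + (-0.020000))/2 = -0.720000
  f(c_2) = f(-0.720000) = 4.746752
  f(a) × f(c) < 0, new interval: [-1.420000, -0.720000]
Iteration 3:
  c_3 = (-1.420000 + (-0.720000))/2 = -1.070000
  f(c_3) = f(-1.070000) = 2.494957
  f(a) × f(c) < 0, new interval: [-1.420000, -1.070000]
Iteration 4:
  c_4 = (-1.420000 + (-1.070000))/2 = -1.245000
  f(c_4) = f(-1.245000) = 1.090219
  f(a) × f(c) < 0, new interval: [-1.420000, -1.245000]

After 4 iteration(s), the approximation is c_4 = -1.245000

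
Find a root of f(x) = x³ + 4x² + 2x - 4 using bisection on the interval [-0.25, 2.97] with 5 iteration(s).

f(x) = x³ + 4x² + 2x - 4
Initial interval: [-0.25, 2.97]

Iteration 1:
  c_1 = (-0.250000 + 2.970000)/2 = 1.360000
  f(c_1) = f(1.360000) = 8.633856
  f(a) × f(c) < 0, new interval: [-0.250000, 1.360000]
Iteration 2:
  c_2 = (-0.250000 + 1.360000)/2 = 0.555000
  f(c_2) = f(0.555000) = -1.486946
  f(a) × f(c) ≥ 0, new interval: [0.555000, 1.360000]
Iteration 3:
  c_3 = (0.555000 + 1.360000)/2 = 0.957500
  f(c_3) = f(0.957500) = 2.460067
  f(a) × f(c) < 0, new interval: [0.555000, 0.957500]
Iteration 4:
  c_4 = (0.555000 + 0.957500)/2 = 0.756250
  f(c_4) = f(0.756250) = 0.232666
  f(a) × f(c) < 0, new interval: [0.555000, 0.756250]
Iteration 5:
  c_5 = (0.555000 + 0.756250)/2 = 0.655625
  f(c_5) = f(0.655625) = -0.687557
  f(a) × f(c) ≥ 0, new interval: [0.655625, 0.756250]

After 5 iteration(s), the approximation is c_5 = 0.655625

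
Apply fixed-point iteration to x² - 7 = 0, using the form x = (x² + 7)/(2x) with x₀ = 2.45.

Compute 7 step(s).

Equation: x² - 7 = 0
Fixed-point form: x = (x² + 7)/(2x)
x₀ = 2.45

x_1 = g(2.450000) = 2.653571
x_2 = g(2.653571) = 2.645763
x_3 = g(2.645763) = 2.645751
x_4 = g(2.645751) = 2.645751
x_5 = g(2.645751) = 2.645751
x_6 = g(2.645751) = 2.645751
x_7 = g(2.645751) = 2.645751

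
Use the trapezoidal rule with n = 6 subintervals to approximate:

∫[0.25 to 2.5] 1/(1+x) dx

f(x) = 1/(1+x)
a = 0.25, b = 2.5, n = 6
h = (b - a)/n = 0.375000

Trapezoidal rule: (h/2)[f(x₀) + 2f(x₁) + 2f(x₂) + ... + f(xₙ)]

x_0 = 0.2500, f(x_0) = 0.800000, coefficient = 1
x_1 = 0.6250, f(x_1) = 0.615385, coefficient = 2
x_2 = 1.0000, f(x_2) = 0.500000, coefficient = 2
x_3 = 1.3750, f(x_3) = 0.421053, coefficient = 2
x_4 = 1.7500, f(x_4) = 0.363636, coefficient = 2
x_5 = 2.1250, f(x_5) = 0.320000, coefficient = 2
x_6 = 2.5000, f(x_6) = 0.285714, coefficient = 1

I ≈ (0.375000/2) × 5.525862 = 1.036099
Exact value: 1.029619
Error: 0.006480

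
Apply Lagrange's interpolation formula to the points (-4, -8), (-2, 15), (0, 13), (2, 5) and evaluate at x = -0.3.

Lagrange interpolation formula:
P(x) = Σ yᵢ × Lᵢ(x)
where Lᵢ(x) = Π_{j≠i} (x - xⱼ)/(xᵢ - xⱼ)

L_0(-0.3) = (-0.3 - (-2))/(-4 - (-2)) × (-0.3 - 0)/(-4 - 0) × (-0.3 - 2)/(-4 - 2) = -0.024437
L_1(-0.3) = (-0.3 - (-4))/(-2 - (-4)) × (-0.3 - 0)/(-2 - 0) × (-0.3 - 2)/(-2 - 2) = 0.159562
L_2(-0.3) = (-0.3 - (-4))/(0 - (-4)) × (-0.3 - (-2))/(0 - (-2)) × (-0.3 - 2)/(0 - 2) = 0.904187
L_3(-0.3) = (-0.3 - (-4))/(2 - (-4)) × (-0.3 - (-2))/(2 - (-2)) × (-0.3 - 0)/(2 - 0) = -0.039313

P(-0.3) = (-8)×L_0(-0.3) + 15×L_1(-0.3) + 13×L_2(-0.3) + 5×L_3(-0.3)
P(-0.3) = 14.146812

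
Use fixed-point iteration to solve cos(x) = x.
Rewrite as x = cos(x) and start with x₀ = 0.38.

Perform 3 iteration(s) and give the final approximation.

Equation: cos(x) = x
Fixed-point form: x = cos(x)
x₀ = 0.38

x_1 = g(0.380000) = 0.928665
x_2 = g(0.928665) = 0.598904
x_3 = g(0.598904) = 0.825954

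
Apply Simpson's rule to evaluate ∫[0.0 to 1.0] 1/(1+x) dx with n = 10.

f(x) = 1/(1+x)
a = 0.0, b = 1.0, n = 10
h = (b - a)/n = 0.100000

Simpson's rule: (h/3)[f(x₀) + 4f(x₁) + 2f(x₂) + ... + f(xₙ)]

x_0 = 0.0000, f(x_0) = 1.000000, coefficient = 1
x_1 = 0.1000, f(x_1) = 0.909091, coefficient = 4
x_2 = 0.2000, f(x_2) = 0.833333, coefficient = 2
x_3 = 0.3000, f(x_3) = 0.769231, coefficient = 4
x_4 = 0.4000, f(x_4) = 0.714286, coefficient = 2
x_5 = 0.5000, f(x_5) = 0.666667, coefficient = 4
x_6 = 0.6000, f(x_6) = 0.625000, coefficient = 2
x_7 = 0.7000, f(x_7) = 0.588235, coefficient = 4
x_8 = 0.8000, f(x_8) = 0.555556, coefficient = 2
x_9 = 0.9000, f(x_9) = 0.526316, coefficient = 4
x_10 = 1.0000, f(x_10) = 0.500000, coefficient = 1

I ≈ (0.100000/3) × 20.794507 = 0.693150
Exact value: 0.693147
Error: 0.000003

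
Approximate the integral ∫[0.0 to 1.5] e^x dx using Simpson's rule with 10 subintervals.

f(x) = e^x
a = 0.0, b = 1.5, n = 10
h = (b - a)/n = 0.150000

Simpson's rule: (h/3)[f(x₀) + 4f(x₁) + 2f(x₂) + ... + f(xₙ)]

x_0 = 0.0000, f(x_0) = 1.000000, coefficient = 1
x_1 = 0.1500, f(x_1) = 1.161834, coefficient = 4
x_2 = 0.3000, f(x_2) = 1.349859, coefficient = 2
x_3 = 0.4500, f(x_3) = 1.568312, coefficient = 4
x_4 = 0.6000, f(x_4) = 1.822119, coefficient = 2
x_5 = 0.7500, f(x_5) = 2.117000, coefficient = 4
x_6 = 0.9000, f(x_6) = 2.459603, coefficient = 2
x_7 = 1.0500, f(x_7) = 2.857651, coefficient = 4
x_8 = 1.2000, f(x_8) = 3.320117, coefficient = 2
x_9 = 1.3500, f(x_9) = 3.857426, coefficient = 4
x_10 = 1.5000, f(x_10) = 4.481689, coefficient = 1

I ≈ (0.150000/3) × 69.633977 = 3.481699
Exact value: 3.481689
Error: 0.000010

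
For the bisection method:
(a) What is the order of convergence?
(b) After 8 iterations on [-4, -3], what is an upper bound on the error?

(a) Bisection has linear (order 1) convergence; the error is halved each step.

(b) Error bound = (b-a)/2^n = (-3 - (-4))/2^{8}
    = 1/2^{8}

(a) 1 (linear); (b) error ≤ 3.91e-03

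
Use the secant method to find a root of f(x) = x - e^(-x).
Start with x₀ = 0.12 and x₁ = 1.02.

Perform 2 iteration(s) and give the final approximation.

f(x) = x - e^(-x)
x₀ = 0.12, x₁ = 1.02

Secant formula: x_{n+1} = x_n - f(x_n)(x_n - x_{n-1})/(f(x_n) - f(x_{n-1}))

Iteration 1:
  f(0.120000) = -0.766920
  f(1.020000) = 0.659405
  x_2 = 1.020000 - 0.659405×(1.020000 - 0.120000)/(0.659405 - (-0.766920))
       = 0.603921
Iteration 2:
  f(1.020000) = 0.659405
  f(0.603921) = 0.057257
  x_3 = 0.603921 - 0.057257×(0.603921 - 1.020000)/(0.057257 - 0.659405)
       = 0.564357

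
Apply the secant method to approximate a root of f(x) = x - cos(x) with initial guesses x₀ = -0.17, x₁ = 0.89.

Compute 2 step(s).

f(x) = x - cos(x)
x₀ = -0.17, x₁ = 0.89

Secant formula: x_{n+1} = x_n - f(x_n)(x_n - x_{n-1})/(f(x_n) - f(x_{n-1}))

Iteration 1:
  f(-0.170000) = -1.155585
  f(0.890000) = 0.260588
  x_2 = 0.890000 - 0.260588×(0.890000 - (-0.170000))/(0.260588 - (-1.155585))
       = 0.694951
Iteration 2:
  f(0.890000) = 0.260588
  f(0.694951) = -0.073134
  x_3 = 0.694951 - (-0.073134)×(0.694951 - 0.890000)/(-0.073134 - 0.260588)
       = 0.737695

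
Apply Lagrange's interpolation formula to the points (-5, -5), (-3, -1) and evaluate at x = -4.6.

Lagrange interpolation formula:
P(x) = Σ yᵢ × Lᵢ(x)
where Lᵢ(x) = Π_{j≠i} (x - xⱼ)/(xᵢ - xⱼ)

L_0(-4.6) = (-4.6 - (-3))/(-5 - (-3)) = 0.800000
L_1(-4.6) = (-4.6 - (-5))/(-3 - (-5)) = 0.200000

P(-4.6) = (-5)×L_0(-4.6) + (-1)×L_1(-4.6)
P(-4.6) = -4.200000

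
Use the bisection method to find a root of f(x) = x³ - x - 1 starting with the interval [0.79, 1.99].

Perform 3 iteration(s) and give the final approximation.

f(x) = x³ - x - 1
Initial interval: [0.79, 1.99]

Iteration 1:
  c_1 = (0.790000 + 1.990000)/2 = 1.390000
  f(c_1) = f(1.390000) = 0.295619
  f(a) × f(c) < 0, new interval: [0.790000, 1.390000]
Iteration 2:
  c_2 = (0.790000 + 1.390000)/2 = 1.090000
  f(c_2) = f(1.090000) = -0.794971
  f(a) × f(c) ≥ 0, new interval: [1.090000, 1.390000]
Iteration 3:
  c_3 = (1.090000 + 1.390000)/2 = 1.240000
  f(c_3) = f(1.240000) = -0.333376
  f(a) × f(c) ≥ 0, new interval: [1.240000, 1.390000]

After 3 iteration(s), the approximation is c_3 = 1.240000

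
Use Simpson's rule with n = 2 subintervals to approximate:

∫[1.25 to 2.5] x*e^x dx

f(x) = x*e^x
a = 1.25, b = 2.5, n = 2
h = (b - a)/n = 0.625000

Simpson's rule: (h/3)[f(x₀) + 4f(x₁) + 2f(x₂) + ... + f(xₙ)]

x_0 = 1.2500, f(x_0) = 4.362929, coefficient = 1
x_1 = 1.8750, f(x_1) = 12.226536, coefficient = 4
x_2 = 2.5000, f(x_2) = 30.456235, coefficient = 1

I ≈ (0.625000/3) × 83.725307 = 17.442772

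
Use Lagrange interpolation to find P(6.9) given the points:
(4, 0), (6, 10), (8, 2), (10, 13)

Lagrange interpolation formula:
P(x) = Σ yᵢ × Lᵢ(x)
where Lᵢ(x) = Π_{j≠i} (x - xⱼ)/(xᵢ - xⱼ)

L_0(6.9) = (6.9 - 6)/(4 - 6) × (6.9 - 8)/(4 - 8) × (6.9 - 10)/(4 - 10) = -0.063937
L_1(6.9) = (6.9 - 4)/(6 - 4) × (6.9 - 8)/(6 - 8) × (6.9 - 10)/(6 - 10) = 0.618062
L_2(6.9) = (6.9 - 4)/(8 - 4) × (6.9 - 6)/(8 - 6) × (6.9 - 10)/(8 - 10) = 0.505688
L_3(6.9) = (6.9 - 4)/(10 - 4) × (6.9 - 6)/(10 - 6) × (6.9 - 8)/(10 - 8) = -0.059813

P(6.9) = 0×L_0(6.9) + 10×L_1(6.9) + 2×L_2(6.9) + 13×L_3(6.9)
P(6.9) = 6.414437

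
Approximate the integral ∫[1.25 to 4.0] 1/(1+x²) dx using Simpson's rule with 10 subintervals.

f(x) = 1/(1+x²)
a = 1.25, b = 4.0, n = 10
h = (b - a)/n = 0.275000

Simpson's rule: (h/3)[f(x₀) + 4f(x₁) + 2f(x₂) + ... + f(xₙ)]

x_0 = 1.2500, f(x_0) = 0.390244, coefficient = 1
x_1 = 1.5250, f(x_1) = 0.300695, coefficient = 4
x_2 = 1.8000, f(x_2) = 0.235849, coefficient = 2
x_3 = 2.0750, f(x_3) = 0.188479, coefficient = 4
x_4 = 2.3500, f(x_4) = 0.153315, coefficient = 2
x_5 = 2.6250, f(x_5) = 0.126733, coefficient = 4
x_6 = 2.9000, f(x_6) = 0.106270, coefficient = 2
x_7 = 3.1750, f(x_7) = 0.090248, coefficient = 4
x_8 = 3.4500, f(x_8) = 0.077504, coefficient = 2
x_9 = 3.7250, f(x_9) = 0.067224, coefficient = 4
x_10 = 4.0000, f(x_10) = 0.058824, coefficient = 1

I ≈ (0.275000/3) × 4.688461 = 0.429776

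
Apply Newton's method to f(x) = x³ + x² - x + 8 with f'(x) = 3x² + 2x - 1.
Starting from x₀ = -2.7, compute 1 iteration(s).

f(x) = x³ + x² - x + 8
f'(x) = 3x² + 2x - 1
x₀ = -2.7

Newton-Raphson formula: x_{n+1} = x_n - f(x_n)/f'(x_n)

Iteration 1:
  f(-2.700000) = -1.693000
  f'(-2.700000) = 15.470000
  x_1 = -2.700000 - (-1.693000)/15.470000 = -2.590562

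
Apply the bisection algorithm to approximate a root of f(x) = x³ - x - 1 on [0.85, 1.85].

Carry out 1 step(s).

f(x) = x³ - x - 1
Initial interval: [0.85, 1.85]

Iteration 1:
  c_1 = (0.850000 + 1.850000)/2 = 1.350000
  f(c_1) = f(1.350000) = 0.110375
  f(a) × f(c) < 0, new interval: [0.850000, 1.350000]

After 1 iteration(s), the approximation is c_1 = 1.350000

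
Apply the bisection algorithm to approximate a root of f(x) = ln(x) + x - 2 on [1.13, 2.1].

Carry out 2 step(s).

f(x) = ln(x) + x - 2
Initial interval: [1.13, 2.1]

Iteration 1:
  c_1 = (1.130000 + 2.100000)/2 = 1.615000
  f(c_1) = f(1.615000) = 0.094335
  f(a) × f(c) < 0, new interval: [1.130000, 1.615000]
Iteration 2:
  c_2 = (1.130000 + 1.615000)/2 = 1.372500
  f(c_2) = f(1.372500) = -0.310866
  f(a) × f(c) ≥ 0, new interval: [1.372500, 1.615000]

After 2 iteration(s), the approximation is c_2 = 1.372500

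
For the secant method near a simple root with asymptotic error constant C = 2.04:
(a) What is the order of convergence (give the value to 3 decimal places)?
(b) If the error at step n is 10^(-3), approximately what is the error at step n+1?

(a) Secant method has superlinear convergence with order φ = (1+√5)/2 ≈ 1.618.
    This means |e_{n+1}| ≈ C|e_n|^1.618.

(b) With |e_n| = 10^(-3) and C = 2.04:
    |e_{n+1}| ≈ 2.04 × (10^(-3))^1.618 = 2.04 × 10^(-4.85)

(a) ≈ 1.618 (golden ratio); (b) |e_{n+1}| ≈ 2.854e-05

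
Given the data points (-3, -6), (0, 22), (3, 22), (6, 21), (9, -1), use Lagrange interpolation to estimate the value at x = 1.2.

Lagrange interpolation formula:
P(x) = Σ yᵢ × Lᵢ(x)
where Lᵢ(x) = Π_{j≠i} (x - xⱼ)/(xᵢ - xⱼ)

L_0(1.2) = (1.2 - 0)/(-3 - 0) × (1.2 - 3)/(-3 - 3) × (1.2 - 6)/(-3 - 6) × (1.2 - 9)/(-3 - 9) = -0.041600
L_1(1.2) = (1.2 - (-3))/(0 - (-3)) × (1.2 - 3)/(0 - 3) × (1.2 - 6)/(0 - 6) × (1.2 - 9)/(0 - 9) = 0.582400
L_2(1.2) = (1.2 - (-3))/(3 - (-3)) × (1.2 - 0)/(3 - 0) × (1.2 - 6)/(3 - 6) × (1.2 - 9)/(3 - 9) = 0.582400
L_3(1.2) = (1.2 - (-3))/(6 - (-3)) × (1.2 - 0)/(6 - 0) × (1.2 - 3)/(6 - 3) × (1.2 - 9)/(6 - 9) = -0.145600
L_4(1.2) = (1.2 - (-3))/(9 - (-3)) × (1.2 - 0)/(9 - 0) × (1.2 - 3)/(9 - 3) × (1.2 - 6)/(9 - 6) = 0.022400

P(1.2) = (-6)×L_0(1.2) + 22×L_1(1.2) + 22×L_2(1.2) + 21×L_3(1.2) + (-1)×L_4(1.2)
P(1.2) = 22.795200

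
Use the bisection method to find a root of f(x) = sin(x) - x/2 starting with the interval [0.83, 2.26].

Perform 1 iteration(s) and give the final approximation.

f(x) = sin(x) - x/2
Initial interval: [0.83, 2.26]

Iteration 1:
  c_1 = (0.830000 + 2.260000)/2 = 1.545000
  f(c_1) = f(1.545000) = 0.227167
  f(a) × f(c) ≥ 0, new interval: [1.545000, 2.260000]

After 1 iteration(s), the approximation is c_1 = 1.545000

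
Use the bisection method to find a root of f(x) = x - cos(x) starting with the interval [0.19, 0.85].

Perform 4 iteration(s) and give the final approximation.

f(x) = x - cos(x)
Initial interval: [0.19, 0.85]

Iteration 1:
  c_1 = (0.190000 + 0.850000)/2 = 0.520000
  f(c_1) = f(0.520000) = -0.347819
  f(a) × f(c) ≥ 0, new interval: [0.520000, 0.850000]
Iteration 2:
  c_2 = (0.520000 + 0.850000)/2 = 0.685000
  f(c_2) = f(0.685000) = -0.089419
  f(a) × f(c) ≥ 0, new interval: [0.685000, 0.850000]
Iteration 3:
  c_3 = (0.685000 + 0.850000)/2 = 0.767500
  f(c_3) = f(0.767500) = 0.047851
  f(a) × f(c) < 0, new interval: [0.685000, 0.767500]
Iteration 4:
  c_4 = (0.685000 + 0.767500)/2 = 0.726250
  f(c_4) = f(0.726250) = -0.021420
  f(a) × f(c) ≥ 0, new interval: [0.726250, 0.767500]

After 4 iteration(s), the approximation is c_4 = 0.726250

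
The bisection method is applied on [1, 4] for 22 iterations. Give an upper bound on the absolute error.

Bisection error bound: |error| ≤ (b-a)/2^n
|error| ≤ (4 - 1)/2^22 = 3/2^22
|error| ≤ 0.0000007153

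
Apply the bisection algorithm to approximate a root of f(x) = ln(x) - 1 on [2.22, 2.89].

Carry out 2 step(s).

f(x) = ln(x) - 1
Initial interval: [2.22, 2.89]

Iteration 1:
  c_1 = (2.220000 + 2.890000)/2 = 2.555000
  f(c_1) = f(2.555000) = -0.061948
  f(a) × f(c) ≥ 0, new interval: [2.555000, 2.890000]
Iteration 2:
  c_2 = (2.555000 + 2.890000)/2 = 2.722500
  f(c_2) = f(2.722500) = 0.001551
  f(a) × f(c) < 0, new interval: [2.555000, 2.722500]

After 2 iteration(s), the approximation is c_2 = 2.722500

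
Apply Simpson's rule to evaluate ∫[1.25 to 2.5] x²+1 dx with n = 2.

f(x) = x²+1
a = 1.25, b = 2.5, n = 2
h = (b - a)/n = 0.625000

Simpson's rule: (h/3)[f(x₀) + 4f(x₁) + 2f(x₂) + ... + f(xₙ)]

x_0 = 1.2500, f(x_0) = 2.562500, coefficient = 1
x_1 = 1.8750, f(x_1) = 4.515625, coefficient = 4
x_2 = 2.5000, f(x_2) = 7.250000, coefficient = 1

I ≈ (0.625000/3) × 27.875000 = 5.807292
Exact value: 5.807292
Error: 0.000000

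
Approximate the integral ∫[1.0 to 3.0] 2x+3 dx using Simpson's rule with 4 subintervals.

f(x) = 2x+3
a = 1.0, b = 3.0, n = 4
h = (b - a)/n = 0.500000

Simpson's rule: (h/3)[f(x₀) + 4f(x₁) + 2f(x₂) + ... + f(xₙ)]

x_0 = 1.0000, f(x_0) = 5.000000, coefficient = 1
x_1 = 1.5000, f(x_1) = 6.000000, coefficient = 4
x_2 = 2.0000, f(x_2) = 7.000000, coefficient = 2
x_3 = 2.5000, f(x_3) = 8.000000, coefficient = 4
x_4 = 3.0000, f(x_4) = 9.000000, coefficient = 1

I ≈ (0.500000/3) × 84.000000 = 14.000000
Exact value: 14.000000
Error: 0.000000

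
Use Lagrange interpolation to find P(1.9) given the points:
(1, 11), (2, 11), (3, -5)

Lagrange interpolation formula:
P(x) = Σ yᵢ × Lᵢ(x)
where Lᵢ(x) = Π_{j≠i} (x - xⱼ)/(xᵢ - xⱼ)

L_0(1.9) = (1.9 - 2)/(1 - 2) × (1.9 - 3)/(1 - 3) = 0.055000
L_1(1.9) = (1.9 - 1)/(2 - 1) × (1.9 - 3)/(2 - 3) = 0.990000
L_2(1.9) = (1.9 - 1)/(3 - 1) × (1.9 - 2)/(3 - 2) = -0.045000

P(1.9) = 11×L_0(1.9) + 11×L_1(1.9) + (-5)×L_2(1.9)
P(1.9) = 11.720000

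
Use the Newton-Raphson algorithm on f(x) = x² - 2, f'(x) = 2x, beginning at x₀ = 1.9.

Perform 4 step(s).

f(x) = x² - 2
f'(x) = 2x
x₀ = 1.9

Newton-Raphson formula: x_{n+1} = x_n - f(x_n)/f'(x_n)

Iteration 1:
  f(1.900000) = 1.610000
  f'(1.900000) = 3.800000
  x_1 = 1.900000 - 1.610000/3.800000 = 1.476316
Iteration 2:
  f(1.476316) = 0.179508
  f'(1.476316) = 2.952632
  x_2 = 1.476316 - 0.179508/2.952632 = 1.415520
Iteration 3:
  f(1.415520) = 0.003696
  f'(1.415520) = 2.831039
  x_3 = 1.415520 - 0.003696/2.831039 = 1.414214
Iteration 4:
  f(1.414214) = 0.000002
  f'(1.414214) = 2.828428
  x_4 = 1.414214 - 0.000002/2.828428 = 1.414214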